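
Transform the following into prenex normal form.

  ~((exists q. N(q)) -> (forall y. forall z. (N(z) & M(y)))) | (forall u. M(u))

exists q. exists y. exists z. forall u. (N(q) & (~N(z) | ~M(y)) | M(u))

Rewrite implications/biconditionals: A → B as ¬A ∨ B.
  ~(~(exists q. N(q)) | (forall y. forall z. (N(z) & M(y)))) | (forall u. M(u))
Drive negations inward (¬∀x A ≡ ∃x ¬A, ¬∃x A ≡ ∀x ¬A, De Morgan for ∧/∨):
  (exists q. N(q)) & (exists y. exists z. (~N(z) | ~M(y))) | (forall u. M(u))
Pull the quantifiers to the front (each side's bound variable is not free in the other side):
  exists q. exists y. exists z. forall u. (N(q) & (~N(z) | ~M(y)) | M(u))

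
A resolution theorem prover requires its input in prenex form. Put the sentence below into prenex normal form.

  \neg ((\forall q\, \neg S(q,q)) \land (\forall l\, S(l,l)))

\exists q\, \exists l\, (S(q,q) \lor \neg S(l,l))

Push ¬ through the quantifiers and connectives to reach negation normal form:
  (\exists q\, S(q,q)) \lor (\exists l\, \neg S(l,l))
All bound variables are already distinct, so no renaming is needed.
Extract every quantifier outward, since the variables are now distinct and don't occur free across branches:
  \exists q\, \exists l\, (S(q,q) \lor \neg S(l,l))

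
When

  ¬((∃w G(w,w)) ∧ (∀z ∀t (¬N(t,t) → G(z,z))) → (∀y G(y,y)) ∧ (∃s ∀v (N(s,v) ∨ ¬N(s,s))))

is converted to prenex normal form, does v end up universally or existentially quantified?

Rewrite implications/biconditionals: A → B as ¬A ∨ B.
  ¬(¬((∃w G(w,w)) ∧ (∀z ∀t (¬¬N(t,t) ∨ G(z,z)))) ∨ (∀y G(y,y)) ∧ (∃s ∀v (N(s,v) ∨ ¬N(s,s))))
Push ¬ through the quantifiers and connectives to reach negation normal form:
  (∃w G(w,w)) ∧ (∀z ∀t (N(t,t) ∨ G(z,z))) ∧ ((∃y ¬G(y,y)) ∨ (∀s ∃v (¬N(s,v) ∧ N(s,s))))
Pull the quantifiers to the front (each side's bound variable is not free in the other side):
  ∃w ∀z ∀t ∃y ∀s ∃v (G(w,w) ∧ (N(t,t) ∨ G(z,z)) ∧ (¬G(y,y) ∨ ¬N(s,v) ∧ N(s,s)))
The quantifier ∀v sits under an odd number of negations (counting the antecedent side of each →), so it flips to ∃v.

existential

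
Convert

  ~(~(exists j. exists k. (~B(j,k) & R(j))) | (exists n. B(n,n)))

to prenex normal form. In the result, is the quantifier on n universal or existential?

universal

Push ¬ through the quantifiers and connectives to reach negation normal form:
  (exists j. exists k. (~B(j,k) & R(j))) & (forall n. ~B(n,n))
All bound variables are already distinct, so no renaming is needed.
Pull the quantifiers to the front (each side's bound variable is not free in the other side):
  exists j. exists k. forall n. (~B(j,k) & R(j) & ~B(n,n))
The quantifier exists n sits under an odd number of negations, so it flips to forall n.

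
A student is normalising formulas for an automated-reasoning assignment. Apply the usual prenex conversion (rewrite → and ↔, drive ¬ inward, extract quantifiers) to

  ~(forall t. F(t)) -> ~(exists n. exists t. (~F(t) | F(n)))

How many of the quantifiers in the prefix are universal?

Eliminate → and ↔ using ¬ and ∨.
  ~~(forall t. F(t)) | ~(exists n. exists t. (~F(t) | F(n)))
Drive negations inward (¬∀x A ≡ ∃x ¬A, ¬∃x A ≡ ∀x ¬A, De Morgan for ∧/∨):
  (forall t. F(t)) | (forall n. forall t. (F(t) & ~F(n)))
Standardize variables apart so no two quantifiers bind the same name: t↦x.
  (forall t. F(t)) | (forall n. forall x. (F(x) & ~F(n)))
Extract every quantifier outward, since the variables are now distinct and don't occur free across branches:
  forall t. forall n. forall x. (F(t) | F(x) & ~F(n))
The prefix is forall t forall n forall x: 3 universal, 0 existential.

3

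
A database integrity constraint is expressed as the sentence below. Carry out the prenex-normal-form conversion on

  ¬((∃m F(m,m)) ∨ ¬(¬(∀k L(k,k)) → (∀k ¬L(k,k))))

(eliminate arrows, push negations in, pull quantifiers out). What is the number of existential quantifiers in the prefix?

0

Rewrite implications/biconditionals: A → B as ¬A ∨ B.
  ¬((∃m F(m,m)) ∨ ¬(¬¬(∀k L(k,k)) ∨ (∀k ¬L(k,k))))
Push ¬ through the quantifiers and connectives to reach negation normal form:
  (∀m ¬F(m,m)) ∧ ((∀k L(k,k)) ∨ (∀k ¬L(k,k)))
Standardize variables apart so no two quantifiers bind the same name: k↦v.
  (∀m ¬F(m,m)) ∧ ((∀k L(k,k)) ∨ (∀v ¬L(v,v)))
Finally move all quantifiers to the prefix:
  ∀m ∀k ∀v (¬F(m,m) ∧ (L(k,k) ∨ ¬L(v,v)))
The prefix is ∀m ∀k ∀v: 3 universal, 0 existential.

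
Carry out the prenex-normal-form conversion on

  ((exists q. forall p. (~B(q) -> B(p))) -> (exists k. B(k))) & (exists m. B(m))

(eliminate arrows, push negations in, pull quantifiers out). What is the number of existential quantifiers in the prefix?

3

Eliminate → and ↔ using ¬ and ∨.
  (~(exists q. forall p. (~~B(q) | B(p))) | (exists k. B(k))) & (exists m. B(m))
Drive negations inward (¬∀x A ≡ ∃x ¬A, ¬∃x A ≡ ∀x ¬A, De Morgan for ∧/∨):
  ((forall q. exists p. (~B(q) & ~B(p))) | (exists k. B(k))) & (exists m. B(m))
All bound variables are already distinct, so no renaming is needed.
Finally move all quantifiers to the prefix:
  forall q. exists p. exists k. exists m. ((~B(q) & ~B(p) | B(k)) & B(m))
The prefix is forall q exists p exists k exists m: 1 universal, 3 existential.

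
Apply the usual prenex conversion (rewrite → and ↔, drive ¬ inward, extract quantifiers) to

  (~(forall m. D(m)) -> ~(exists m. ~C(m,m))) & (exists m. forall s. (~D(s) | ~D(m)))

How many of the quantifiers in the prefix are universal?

3

First replace A → B with ¬A ∨ B.
  (~~(forall m. D(m)) | ~(exists m. ~C(m,m))) & (exists m. forall s. (~D(s) | ~D(m)))
Move each ¬ inward, flipping quantifiers it crosses:
  ((forall m. D(m)) | (forall m. C(m,m))) & (exists m. forall s. (~D(s) | ~D(m)))
Give each quantifier a distinct variable: m↦w, m↦v1.
  ((forall m. D(m)) | (forall w. C(w,w))) & (exists v1. forall s. (~D(s) | ~D(v1)))
Finally move all quantifiers to the prefix:
  forall m. forall w. exists v1. forall s. ((D(m) | C(w,w)) & (~D(s) | ~D(v1)))
The prefix is forall m forall w exists v1 forall s: 3 universal, 1 existential.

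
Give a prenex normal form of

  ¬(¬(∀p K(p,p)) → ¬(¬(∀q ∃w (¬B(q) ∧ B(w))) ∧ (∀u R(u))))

First replace A → B with ¬A ∨ B.
  ¬(¬¬(∀p K(p,p)) ∨ ¬(¬(∀q ∃w (¬B(q) ∧ B(w))) ∧ (∀u R(u))))
Push ¬ through the quantifiers and connectives to reach negation normal form:
  (∃p ¬K(p,p)) ∧ (∃q ∀w (B(q) ∨ ¬B(w))) ∧ (∀u R(u))
All bound variables are already distinct, so no renaming is needed.
Finally move all quantifiers to the prefix:
  ∃p ∃q ∀w ∀u (¬K(p,p) ∧ (B(q) ∨ ¬B(w)) ∧ R(u))

∃p ∃q ∀w ∀u (¬K(p,p) ∧ (B(q) ∨ ¬B(w)) ∧ R(u))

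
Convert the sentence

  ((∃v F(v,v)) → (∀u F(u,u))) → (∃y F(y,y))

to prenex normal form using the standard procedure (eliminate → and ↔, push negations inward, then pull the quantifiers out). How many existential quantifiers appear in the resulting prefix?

Rewrite implications/biconditionals: A → B as ¬A ∨ B.
  ¬(¬(∃v F(v,v)) ∨ (∀u F(u,u))) ∨ (∃y F(y,y))
Drive negations inward (¬∀x A ≡ ∃x ¬A, ¬∃x A ≡ ∀x ¬A, De Morgan for ∧/∨):
  (∃v F(v,v)) ∧ (∃u ¬F(u,u)) ∨ (∃y F(y,y))
All bound variables are already distinct, so no renaming is needed.
Pull the quantifiers to the front (each side's bound variable is not free in the other side):
  ∃v ∃u ∃y (F(v,v) ∧ ¬F(u,u) ∨ F(y,y))
The prefix is ∃v ∃u ∃y: 0 universal, 3 existential.

3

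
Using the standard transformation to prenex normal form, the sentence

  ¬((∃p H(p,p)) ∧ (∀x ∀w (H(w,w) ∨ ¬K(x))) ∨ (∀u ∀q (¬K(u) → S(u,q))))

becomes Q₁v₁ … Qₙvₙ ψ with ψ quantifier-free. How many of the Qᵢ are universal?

Eliminate → and ↔ using ¬ and ∨.
  ¬((∃p H(p,p)) ∧ (∀x ∀w (H(w,w) ∨ ¬K(x))) ∨ (∀u ∀q (¬¬K(u) ∨ S(u,q))))
Move each ¬ inward, flipping quantifiers it crosses:
  ((∀p ¬H(p,p)) ∨ (∃x ∃w (¬H(w,w) ∧ K(x)))) ∧ (∃u ∃q (¬K(u) ∧ ¬S(u,q)))
All bound variables are already distinct, so no renaming is needed.
Pull the quantifiers to the front (each side's bound variable is not free in the other side):
  ∀p ∃x ∃w ∃u ∃q ((¬H(p,p) ∨ ¬H(w,w) ∧ K(x)) ∧ ¬K(u) ∧ ¬S(u,q))
The prefix is ∀p ∃x ∃w ∃u ∃q: 1 universal, 4 existential.

1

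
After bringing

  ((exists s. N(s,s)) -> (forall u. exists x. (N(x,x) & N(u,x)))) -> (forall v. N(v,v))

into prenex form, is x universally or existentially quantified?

First replace A → B with ¬A ∨ B.
  ~(~(exists s. N(s,s)) | (forall u. exists x. (N(x,x) & N(u,x)))) | (forall v. N(v,v))
Push ¬ through the quantifiers and connectives to reach negation normal form:
  (exists s. N(s,s)) & (exists u. forall x. (~N(x,x) | ~N(u,x))) | (forall v. N(v,v))
Extract every quantifier outward, since the variables are now distinct and don't occur free across branches:
  exists s. exists u. forall x. forall v. (N(s,s) & (~N(x,x) | ~N(u,x)) | N(v,v))
The quantifier exists x sits under an odd number of negations (counting the antecedent side of each →), so it flips to forall x.

universal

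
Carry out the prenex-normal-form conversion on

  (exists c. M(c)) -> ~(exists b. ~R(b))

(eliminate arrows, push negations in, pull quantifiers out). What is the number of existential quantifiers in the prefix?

0

Rewrite implications/biconditionals: A → B as ¬A ∨ B.
  ~(exists c. M(c)) | ~(exists b. ~R(b))
Push ¬ through the quantifiers and connectives to reach negation normal form:
  (forall c. ~M(c)) | (forall b. R(b))
All bound variables are already distinct, so no renaming is needed.
Extract every quantifier outward, since the variables are now distinct and don't occur free across branches:
  forall c. forall b. (~M(c) | R(b))
The prefix is forall c forall b: 2 universal, 0 existential.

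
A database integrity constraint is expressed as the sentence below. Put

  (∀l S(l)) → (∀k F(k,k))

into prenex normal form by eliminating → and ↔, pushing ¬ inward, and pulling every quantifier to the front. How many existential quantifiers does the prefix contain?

1

Rewrite implications/biconditionals: A → B as ¬A ∨ B.
  ¬(∀l S(l)) ∨ (∀k F(k,k))
Push ¬ through the quantifiers and connectives to reach negation normal form:
  (∃l ¬S(l)) ∨ (∀k F(k,k))
Extract every quantifier outward, since the variables are now distinct and don't occur free across branches:
  ∃l ∀k (¬S(l) ∨ F(k,k))
The prefix is ∃l ∀k: 1 universal, 1 existential.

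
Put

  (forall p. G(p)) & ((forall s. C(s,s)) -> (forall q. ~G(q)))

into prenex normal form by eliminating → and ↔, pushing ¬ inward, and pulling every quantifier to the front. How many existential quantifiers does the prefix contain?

Eliminate → and ↔ using ¬ and ∨.
  (forall p. G(p)) & (~(forall s. C(s,s)) | (forall q. ~G(q)))
Move each ¬ inward, flipping quantifiers it crosses:
  (forall p. G(p)) & ((exists s. ~C(s,s)) | (forall q. ~G(q)))
All bound variables are already distinct, so no renaming is needed.
Extract every quantifier outward, since the variables are now distinct and don't occur free across branches:
  forall p. exists s. forall q. (G(p) & (~C(s,s) | ~G(q)))
The prefix is forall p exists s forall q: 2 universal, 1 existential.

1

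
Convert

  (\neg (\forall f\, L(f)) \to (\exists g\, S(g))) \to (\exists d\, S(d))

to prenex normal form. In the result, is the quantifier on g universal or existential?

universal

First replace A → B with ¬A ∨ B.
  \neg (\neg \neg (\forall f\, L(f)) \lor (\exists g\, S(g))) \lor (\exists d\, S(d))
Drive negations inward (¬∀x A ≡ ∃x ¬A, ¬∃x A ≡ ∀x ¬A, De Morgan for ∧/∨):
  (\exists f\, \neg L(f)) \land (\forall g\, \neg S(g)) \lor (\exists d\, S(d))
All bound variables are already distinct, so no renaming is needed.
Finally move all quantifiers to the prefix:
  \exists f\, \forall g\, \exists d\, (\neg L(f) \land \neg S(g) \lor S(d))
The quantifier \exists g sits under an odd number of negations (counting the antecedent side of each →), so it flips to \forall g.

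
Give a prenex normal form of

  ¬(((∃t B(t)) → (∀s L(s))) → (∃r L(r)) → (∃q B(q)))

Eliminate → and ↔ using ¬ and ∨.
  ¬(¬(¬(∃t B(t)) ∨ (∀s L(s))) ∨ ¬(∃r L(r)) ∨ (∃q B(q)))
Push ¬ through the quantifiers and connectives to reach negation normal form:
  ((∀t ¬B(t)) ∨ (∀s L(s))) ∧ (∃r L(r)) ∧ (∀q ¬B(q))
Extract every quantifier outward, since the variables are now distinct and don't occur free across branches:
  ∀t ∀s ∃r ∀q ((¬B(t) ∨ L(s)) ∧ L(r) ∧ ¬B(q))

∀t ∀s ∃r ∀q ((¬B(t) ∨ L(s)) ∧ L(r) ∧ ¬B(q))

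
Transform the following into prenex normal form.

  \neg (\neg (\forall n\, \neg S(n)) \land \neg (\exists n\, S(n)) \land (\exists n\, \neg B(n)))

\forall n\, \exists w1\, \forall a\, (\neg S(n) \lor S(w1) \lor B(a))

Move each ¬ inward, flipping quantifiers it crosses:
  (\forall n\, \neg S(n)) \lor (\exists n\, S(n)) \lor (\forall n\, B(n))
Rename bound variables to avoid capture: n↦w1, n↦a.
  (\forall n\, \neg S(n)) \lor (\exists w1\, S(w1)) \lor (\forall a\, B(a))
Extract every quantifier outward, since the variables are now distinct and don't occur free across branches:
  \forall n\, \exists w1\, \forall a\, (\neg S(n) \lor S(w1) \lor B(a))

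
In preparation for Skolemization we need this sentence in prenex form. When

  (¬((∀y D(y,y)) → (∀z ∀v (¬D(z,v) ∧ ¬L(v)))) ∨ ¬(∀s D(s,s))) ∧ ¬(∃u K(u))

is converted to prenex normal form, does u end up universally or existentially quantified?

universal

Eliminate → and ↔ using ¬ and ∨.
  (¬(¬(∀y D(y,y)) ∨ (∀z ∀v (¬D(z,v) ∧ ¬L(v)))) ∨ ¬(∀s D(s,s))) ∧ ¬(∃u K(u))
Drive negations inward (¬∀x A ≡ ∃x ¬A, ¬∃x A ≡ ∀x ¬A, De Morgan for ∧/∨):
  ((∀y D(y,y)) ∧ (∃z ∃v (D(z,v) ∨ L(v))) ∨ (∃s ¬D(s,s))) ∧ (∀u ¬K(u))
All bound variables are already distinct, so no renaming is needed.
Pull the quantifiers to the front (each side's bound variable is not free in the other side):
  ∀y ∃z ∃v ∃s ∀u ((D(y,y) ∧ (D(z,v) ∨ L(v)) ∨ ¬D(s,s)) ∧ ¬K(u))
The quantifier ∃u sits under an odd number of negations (counting the antecedent side of each →), so it flips to ∀u.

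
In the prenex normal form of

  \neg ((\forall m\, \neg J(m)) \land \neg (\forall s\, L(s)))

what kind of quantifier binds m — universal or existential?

existential

Push ¬ through the quantifiers and connectives to reach negation normal form:
  (\exists m\, J(m)) \lor (\forall s\, L(s))
All bound variables are already distinct, so no renaming is needed.
Extract every quantifier outward, since the variables are now distinct and don't occur free across branches:
  \exists m\, \forall s\, (J(m) \lor L(s))
The quantifier \forall m sits under an odd number of negations, so it flips to \exists m.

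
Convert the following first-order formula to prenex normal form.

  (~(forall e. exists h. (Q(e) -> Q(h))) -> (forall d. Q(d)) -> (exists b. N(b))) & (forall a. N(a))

forall e. exists h. exists d. exists b. forall a. ((~Q(e) | Q(h) | ~Q(d) | N(b)) & N(a))

Rewrite implications/biconditionals: A → B as ¬A ∨ B.
  (~~(forall e. exists h. (~Q(e) | Q(h))) | ~(forall d. Q(d)) | (exists b. N(b))) & (forall a. N(a))
Move each ¬ inward, flipping quantifiers it crosses:
  ((forall e. exists h. (~Q(e) | Q(h))) | (exists d. ~Q(d)) | (exists b. N(b))) & (forall a. N(a))
Pull the quantifiers to the front (each side's bound variable is not free in the other side):
  forall e. exists h. exists d. exists b. forall a. ((~Q(e) | Q(h) | ~Q(d) | N(b)) & N(a))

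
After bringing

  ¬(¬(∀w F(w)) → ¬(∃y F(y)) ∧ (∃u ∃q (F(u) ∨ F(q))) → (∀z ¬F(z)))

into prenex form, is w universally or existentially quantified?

existential

Eliminate → and ↔ using ¬ and ∨.
  ¬(¬¬(∀w F(w)) ∨ ¬(¬(∃y F(y)) ∧ (∃u ∃q (F(u) ∨ F(q)))) ∨ (∀z ¬F(z)))
Move each ¬ inward, flipping quantifiers it crosses:
  (∃w ¬F(w)) ∧ (∀y ¬F(y)) ∧ (∃u ∃q (F(u) ∨ F(q))) ∧ (∃z F(z))
All bound variables are already distinct, so no renaming is needed.
Finally move all quantifiers to the prefix:
  ∃w ∀y ∃u ∃q ∃z (¬F(w) ∧ ¬F(y) ∧ (F(u) ∨ F(q)) ∧ F(z))
The quantifier ∀w sits under an odd number of negations (counting the antecedent side of each →), so it flips to ∃w.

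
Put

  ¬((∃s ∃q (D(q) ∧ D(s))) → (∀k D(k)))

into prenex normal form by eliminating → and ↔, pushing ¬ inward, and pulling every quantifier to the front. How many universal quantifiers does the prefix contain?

0

Eliminate → and ↔ using ¬ and ∨.
  ¬(¬(∃s ∃q (D(q) ∧ D(s))) ∨ (∀k D(k)))
Move each ¬ inward, flipping quantifiers it crosses:
  (∃s ∃q (D(q) ∧ D(s))) ∧ (∃k ¬D(k))
Finally move all quantifiers to the prefix:
  ∃s ∃q ∃k (D(q) ∧ D(s) ∧ ¬D(k))
The prefix is ∃s ∃q ∃k: 0 universal, 3 existential.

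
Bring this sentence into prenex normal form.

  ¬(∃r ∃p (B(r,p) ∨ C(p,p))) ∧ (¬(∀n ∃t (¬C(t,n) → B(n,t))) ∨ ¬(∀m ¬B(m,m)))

Rewrite implications/biconditionals: A → B as ¬A ∨ B.
  ¬(∃r ∃p (B(r,p) ∨ C(p,p))) ∧ (¬(∀n ∃t (¬¬C(t,n) ∨ B(n,t))) ∨ ¬(∀m ¬B(m,m)))
Drive negations inward (¬∀x A ≡ ∃x ¬A, ¬∃x A ≡ ∀x ¬A, De Morgan for ∧/∨):
  (∀r ∀p (¬B(r,p) ∧ ¬C(p,p))) ∧ ((∃n ∀t (¬C(t,n) ∧ ¬B(n,t))) ∨ (∃m B(m,m)))
Extract every quantifier outward, since the variables are now distinct and don't occur free across branches:
  ∀r ∀p ∃n ∀t ∃m (¬B(r,p) ∧ ¬C(p,p) ∧ (¬C(t,n) ∧ ¬B(n,t) ∨ B(m,m)))

∀r ∀p ∃n ∀t ∃m (¬B(r,p) ∧ ¬C(p,p) ∧ (¬C(t,n) ∧ ¬B(n,t) ∨ B(m,m)))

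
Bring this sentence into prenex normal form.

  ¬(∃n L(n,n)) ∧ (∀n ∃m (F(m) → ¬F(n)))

First replace A → B with ¬A ∨ B.
  ¬(∃n L(n,n)) ∧ (∀n ∃m (¬F(m) ∨ ¬F(n)))
Move each ¬ inward, flipping quantifiers it crosses:
  (∀n ¬L(n,n)) ∧ (∀n ∃m (¬F(m) ∨ ¬F(n)))
Standardize variables apart so no two quantifiers bind the same name: n↦s.
  (∀n ¬L(n,n)) ∧ (∀s ∃m (¬F(m) ∨ ¬F(s)))
Finally move all quantifiers to the prefix:
  ∀n ∀s ∃m (¬L(n,n) ∧ (¬F(m) ∨ ¬F(s)))

∀n ∀s ∃m (¬L(n,n) ∧ (¬F(m) ∨ ¬F(s)))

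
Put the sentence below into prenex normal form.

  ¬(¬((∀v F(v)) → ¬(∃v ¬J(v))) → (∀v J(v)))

Eliminate → and ↔ using ¬ and ∨.
  ¬(¬¬(¬(∀v F(v)) ∨ ¬(∃v ¬J(v))) ∨ (∀v J(v)))
Drive negations inward (¬∀x A ≡ ∃x ¬A, ¬∃x A ≡ ∀x ¬A, De Morgan for ∧/∨):
  (∀v F(v)) ∧ (∃v ¬J(v)) ∧ (∃v ¬J(v))
Give each quantifier a distinct variable: v↦b, v↦v1.
  (∀v F(v)) ∧ (∃b ¬J(b)) ∧ (∃v1 ¬J(v1))
Pull the quantifiers to the front (each side's bound variable is not free in the other side):
  ∀v ∃b ∃v1 (F(v) ∧ ¬J(b) ∧ ¬J(v1))

∀v ∃b ∃v1 (F(v) ∧ ¬J(b) ∧ ¬J(v1))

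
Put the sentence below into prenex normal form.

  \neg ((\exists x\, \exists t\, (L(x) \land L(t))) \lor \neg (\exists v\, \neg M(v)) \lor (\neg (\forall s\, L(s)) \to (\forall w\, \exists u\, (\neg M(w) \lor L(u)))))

Rewrite implications/biconditionals: A → B as ¬A ∨ B.
  \neg ((\exists x\, \exists t\, (L(x) \land L(t))) \lor \neg (\exists v\, \neg M(v)) \lor \neg \neg (\forall s\, L(s)) \lor (\forall w\, \exists u\, (\neg M(w) \lor L(u))))
Drive negations inward (¬∀x A ≡ ∃x ¬A, ¬∃x A ≡ ∀x ¬A, De Morgan for ∧/∨):
  (\forall x\, \forall t\, (\neg L(x) \lor \neg L(t))) \land (\exists v\, \neg M(v)) \land (\exists s\, \neg L(s)) \land (\exists w\, \forall u\, (M(w) \land \neg L(u)))
Pull the quantifiers to the front (each side's bound variable is not free in the other side):
  \forall x\, \forall t\, \exists v\, \exists s\, \exists w\, \forall u\, ((\neg L(x) \lor \neg L(t)) \land \neg M(v) \land \neg L(s) \land M(w) \land \neg L(u))

\forall x\, \forall t\, \exists v\, \exists s\, \exists w\, \forall u\, ((\neg L(x) \lor \neg L(t)) \land \neg M(v) \land \neg L(s) \land M(w) \land \neg L(u))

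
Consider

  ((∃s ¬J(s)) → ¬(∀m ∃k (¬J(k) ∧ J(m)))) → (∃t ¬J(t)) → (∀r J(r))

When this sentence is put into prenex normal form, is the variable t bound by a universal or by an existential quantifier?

universal

Eliminate → and ↔ using ¬ and ∨.
  ¬(¬(∃s ¬J(s)) ∨ ¬(∀m ∃k (¬J(k) ∧ J(m)))) ∨ ¬(∃t ¬J(t)) ∨ (∀r J(r))
Move each ¬ inward, flipping quantifiers it crosses:
  (∃s ¬J(s)) ∧ (∀m ∃k (¬J(k) ∧ J(m))) ∨ (∀t J(t)) ∨ (∀r J(r))
All bound variables are already distinct, so no renaming is needed.
Pull the quantifiers to the front (each side's bound variable is not free in the other side):
  ∃s ∀m ∃k ∀t ∀r (¬J(s) ∧ ¬J(k) ∧ J(m) ∨ J(t) ∨ J(r))
The quantifier ∃t sits under an odd number of negations (counting the antecedent side of each →), so it flips to ∀t.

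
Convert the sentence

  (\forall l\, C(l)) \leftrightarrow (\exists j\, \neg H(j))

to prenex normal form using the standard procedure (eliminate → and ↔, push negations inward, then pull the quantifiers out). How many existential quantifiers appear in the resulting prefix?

Rewrite implications/biconditionals: A → B as ¬A ∨ B; A ↔ B as (¬A ∨ B) ∧ (¬B ∨ A).
  (\neg (\forall l\, C(l)) \lor (\exists j\, \neg H(j))) \land (\neg (\exists j\, \neg H(j)) \lor (\forall l\, C(l)))
Drive negations inward (¬∀x A ≡ ∃x ¬A, ¬∃x A ≡ ∀x ¬A, De Morgan for ∧/∨):
  ((\exists l\, \neg C(l)) \lor (\exists j\, \neg H(j))) \land ((\forall j\, H(j)) \lor (\forall l\, C(l)))
Standardize variables apart so no two quantifiers bind the same name: j↦u1, l↦s.
  ((\exists l\, \neg C(l)) \lor (\exists j\, \neg H(j))) \land ((\forall u1\, H(u1)) \lor (\forall s\, C(s)))
Finally move all quantifiers to the prefix:
  \exists l\, \exists j\, \forall u1\, \forall s\, ((\neg C(l) \lor \neg H(j)) \land (H(u1) \lor C(s)))
The prefix is \exists l \exists j \forall u1 \forall s: 2 universal, 2 existential.

2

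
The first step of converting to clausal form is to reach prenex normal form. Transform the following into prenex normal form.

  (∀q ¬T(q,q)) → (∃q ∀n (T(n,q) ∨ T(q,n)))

First replace A → B with ¬A ∨ B.
  ¬(∀q ¬T(q,q)) ∨ (∃q ∀n (T(n,q) ∨ T(q,n)))
Drive negations inward (¬∀x A ≡ ∃x ¬A, ¬∃x A ≡ ∀x ¬A, De Morgan for ∧/∨):
  (∃q T(q,q)) ∨ (∃q ∀n (T(n,q) ∨ T(q,n)))
Give each quantifier a distinct variable: q↦y.
  (∃q T(q,q)) ∨ (∃y ∀n (T(n,y) ∨ T(y,n)))
Pull the quantifiers to the front (each side's bound variable is not free in the other side):
  ∃q ∃y ∀n (T(q,q) ∨ T(n,y) ∨ T(y,n))

∃q ∃y ∀n (T(q,q) ∨ T(n,y) ∨ T(y,n))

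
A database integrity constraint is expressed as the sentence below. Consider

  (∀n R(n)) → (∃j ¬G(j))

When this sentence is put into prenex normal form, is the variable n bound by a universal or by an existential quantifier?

existential

Eliminate → and ↔ using ¬ and ∨.
  ¬(∀n R(n)) ∨ (∃j ¬G(j))
Drive negations inward (¬∀x A ≡ ∃x ¬A, ¬∃x A ≡ ∀x ¬A, De Morgan for ∧/∨):
  (∃n ¬R(n)) ∨ (∃j ¬G(j))
All bound variables are already distinct, so no renaming is needed.
Finally move all quantifiers to the prefix:
  ∃n ∃j (¬R(n) ∨ ¬G(j))
The quantifier ∀n sits under an odd number of negations (counting the antecedent side of each →), so it flips to ∃n.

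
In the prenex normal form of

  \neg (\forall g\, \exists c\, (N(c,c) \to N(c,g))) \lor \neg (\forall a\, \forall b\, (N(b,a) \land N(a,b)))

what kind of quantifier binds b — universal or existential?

Eliminate → and ↔ using ¬ and ∨.
  \neg (\forall g\, \exists c\, (\neg N(c,c) \lor N(c,g))) \lor \neg (\forall a\, \forall b\, (N(b,a) \land N(a,b)))
Drive negations inward (¬∀x A ≡ ∃x ¬A, ¬∃x A ≡ ∀x ¬A, De Morgan for ∧/∨):
  (\exists g\, \forall c\, (N(c,c) \land \neg N(c,g))) \lor (\exists a\, \exists b\, (\neg N(b,a) \lor \neg N(a,b)))
Extract every quantifier outward, since the variables are now distinct and don't occur free across branches:
  \exists g\, \forall c\, \exists a\, \exists b\, (N(c,c) \land \neg N(c,g) \lor \neg N(b,a) \lor \neg N(a,b))
The quantifier \forall b sits under an odd number of negations (counting the antecedent side of each →), so it flips to \exists b.

existential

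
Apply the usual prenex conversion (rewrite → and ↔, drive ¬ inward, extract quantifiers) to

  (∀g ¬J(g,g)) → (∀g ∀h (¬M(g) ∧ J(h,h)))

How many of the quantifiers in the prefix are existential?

1

Eliminate → and ↔ using ¬ and ∨.
  ¬(∀g ¬J(g,g)) ∨ (∀g ∀h (¬M(g) ∧ J(h,h)))
Drive negations inward (¬∀x A ≡ ∃x ¬A, ¬∃x A ≡ ∀x ¬A, De Morgan for ∧/∨):
  (∃g J(g,g)) ∨ (∀g ∀h (¬M(g) ∧ J(h,h)))
Rename bound variables to avoid capture: g↦x.
  (∃g J(g,g)) ∨ (∀x ∀h (¬M(x) ∧ J(h,h)))
Extract every quantifier outward, since the variables are now distinct and don't occur free across branches:
  ∃g ∀x ∀h (J(g,g) ∨ ¬M(x) ∧ J(h,h))
The prefix is ∃g ∀x ∀h: 2 universal, 1 existential.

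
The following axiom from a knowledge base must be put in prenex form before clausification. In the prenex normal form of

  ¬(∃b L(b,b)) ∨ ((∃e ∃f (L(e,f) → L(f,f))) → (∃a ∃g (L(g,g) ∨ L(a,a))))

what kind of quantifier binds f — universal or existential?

universal

First replace A → B with ¬A ∨ B.
  ¬(∃b L(b,b)) ∨ ¬(∃e ∃f (¬L(e,f) ∨ L(f,f))) ∨ (∃a ∃g (L(g,g) ∨ L(a,a)))
Push ¬ through the quantifiers and connectives to reach negation normal form:
  (∀b ¬L(b,b)) ∨ (∀e ∀f (L(e,f) ∧ ¬L(f,f))) ∨ (∃a ∃g (L(g,g) ∨ L(a,a)))
Extract every quantifier outward, since the variables are now distinct and don't occur free across branches:
  ∀b ∀e ∀f ∃a ∃g (¬L(b,b) ∨ L(e,f) ∧ ¬L(f,f) ∨ L(g,g) ∨ L(a,a))
The quantifier ∃f sits under an odd number of negations (counting the antecedent side of each →), so it flips to ∀f.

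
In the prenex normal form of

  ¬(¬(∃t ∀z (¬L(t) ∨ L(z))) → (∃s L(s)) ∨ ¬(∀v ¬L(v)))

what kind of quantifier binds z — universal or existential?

First replace A → B with ¬A ∨ B.
  ¬(¬¬(∃t ∀z (¬L(t) ∨ L(z))) ∨ (∃s L(s)) ∨ ¬(∀v ¬L(v)))
Move each ¬ inward, flipping quantifiers it crosses:
  (∀t ∃z (L(t) ∧ ¬L(z))) ∧ (∀s ¬L(s)) ∧ (∀v ¬L(v))
All bound variables are already distinct, so no renaming is needed.
Extract every quantifier outward, since the variables are now distinct and don't occur free across branches:
  ∀t ∃z ∀s ∀v (L(t) ∧ ¬L(z) ∧ ¬L(s) ∧ ¬L(v))
The quantifier ∀z sits under an odd number of negations (counting the antecedent side of each →), so it flips to ∃z.

existential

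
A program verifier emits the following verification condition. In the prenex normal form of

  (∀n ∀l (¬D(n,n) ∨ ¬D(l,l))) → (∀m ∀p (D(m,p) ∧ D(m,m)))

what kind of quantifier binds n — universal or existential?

First replace A → B with ¬A ∨ B.
  ¬(∀n ∀l (¬D(n,n) ∨ ¬D(l,l))) ∨ (∀m ∀p (D(m,p) ∧ D(m,m)))
Move each ¬ inward, flipping quantifiers it crosses:
  (∃n ∃l (D(n,n) ∧ D(l,l))) ∨ (∀m ∀p (D(m,p) ∧ D(m,m)))
Pull the quantifiers to the front (each side's bound variable is not free in the other side):
  ∃n ∃l ∀m ∀p (D(n,n) ∧ D(l,l) ∨ D(m,p) ∧ D(m,m))
The quantifier ∀n sits under an odd number of negations (counting the antecedent side of each →), so it flips to ∃n.

existential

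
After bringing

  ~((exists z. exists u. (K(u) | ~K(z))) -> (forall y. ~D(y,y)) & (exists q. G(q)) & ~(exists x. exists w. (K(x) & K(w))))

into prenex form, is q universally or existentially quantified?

universal

Rewrite implications/biconditionals: A → B as ¬A ∨ B.
  ~(~(exists z. exists u. (K(u) | ~K(z))) | (forall y. ~D(y,y)) & (exists q. G(q)) & ~(exists x. exists w. (K(x) & K(w))))
Drive negations inward (¬∀x A ≡ ∃x ¬A, ¬∃x A ≡ ∀x ¬A, De Morgan for ∧/∨):
  (exists z. exists u. (K(u) | ~K(z))) & ((exists y. D(y,y)) | (forall q. ~G(q)) | (exists x. exists w. (K(x) & K(w))))
All bound variables are already distinct, so no renaming is needed.
Pull the quantifiers to the front (each side's bound variable is not free in the other side):
  exists z. exists u. exists y. forall q. exists x. exists w. ((K(u) | ~K(z)) & (D(y,y) | ~G(q) | K(x) & K(w)))
The quantifier exists q sits under an odd number of negations (counting the antecedent side of each →), so it flips to forall q.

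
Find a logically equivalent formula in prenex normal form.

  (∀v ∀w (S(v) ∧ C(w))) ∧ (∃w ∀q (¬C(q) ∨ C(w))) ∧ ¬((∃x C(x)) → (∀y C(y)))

∀v ∀w ∃u ∀q ∃x ∃y (S(v) ∧ C(w) ∧ (¬C(q) ∨ C(u)) ∧ C(x) ∧ ¬C(y))

First replace A → B with ¬A ∨ B.
  (∀v ∀w (S(v) ∧ C(w))) ∧ (∃w ∀q (¬C(q) ∨ C(w))) ∧ ¬(¬(∃x C(x)) ∨ (∀y C(y)))
Move each ¬ inward, flipping quantifiers it crosses:
  (∀v ∀w (S(v) ∧ C(w))) ∧ (∃w ∀q (¬C(q) ∨ C(w))) ∧ (∃x C(x)) ∧ (∃y ¬C(y))
Standardize variables apart so no two quantifiers bind the same name: w↦u.
  (∀v ∀w (S(v) ∧ C(w))) ∧ (∃u ∀q (¬C(q) ∨ C(u))) ∧ (∃x C(x)) ∧ (∃y ¬C(y))
Extract every quantifier outward, since the variables are now distinct and don't occur free across branches:
  ∀v ∀w ∃u ∀q ∃x ∃y (S(v) ∧ C(w) ∧ (¬C(q) ∨ C(u)) ∧ C(x) ∧ ¬C(y))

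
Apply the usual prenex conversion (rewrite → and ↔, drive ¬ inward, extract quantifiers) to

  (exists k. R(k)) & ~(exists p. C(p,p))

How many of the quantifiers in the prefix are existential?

1

Drive negations inward (¬∀x A ≡ ∃x ¬A, ¬∃x A ≡ ∀x ¬A, De Morgan for ∧/∨):
  (exists k. R(k)) & (forall p. ~C(p,p))
Extract every quantifier outward, since the variables are now distinct and don't occur free across branches:
  exists k. forall p. (R(k) & ~C(p,p))
The prefix is exists k forall p: 1 universal, 1 existential.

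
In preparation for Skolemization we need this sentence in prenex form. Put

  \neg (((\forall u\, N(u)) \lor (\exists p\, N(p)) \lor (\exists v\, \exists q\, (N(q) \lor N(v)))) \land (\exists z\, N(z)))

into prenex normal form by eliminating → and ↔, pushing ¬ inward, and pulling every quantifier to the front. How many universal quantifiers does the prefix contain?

Drive negations inward (¬∀x A ≡ ∃x ¬A, ¬∃x A ≡ ∀x ¬A, De Morgan for ∧/∨):
  (\exists u\, \neg N(u)) \land (\forall p\, \neg N(p)) \land (\forall v\, \forall q\, (\neg N(q) \land \neg N(v))) \lor (\forall z\, \neg N(z))
All bound variables are already distinct, so no renaming is needed.
Pull the quantifiers to the front (each side's bound variable is not free in the other side):
  \exists u\, \forall p\, \forall v\, \forall q\, \forall z\, (\neg N(u) \land \neg N(p) \land \neg N(q) \land \neg N(v) \lor \neg N(z))
The prefix is \exists u \forall p \forall v \forall q \forall z: 4 universal, 1 existential.

4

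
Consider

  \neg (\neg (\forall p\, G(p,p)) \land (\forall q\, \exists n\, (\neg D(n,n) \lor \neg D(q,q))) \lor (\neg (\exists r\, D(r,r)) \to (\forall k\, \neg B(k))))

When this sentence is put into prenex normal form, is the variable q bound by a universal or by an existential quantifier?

Eliminate → and ↔ using ¬ and ∨.
  \neg (\neg (\forall p\, G(p,p)) \land (\forall q\, \exists n\, (\neg D(n,n) \lor \neg D(q,q))) \lor \neg \neg (\exists r\, D(r,r)) \lor (\forall k\, \neg B(k)))
Drive negations inward (¬∀x A ≡ ∃x ¬A, ¬∃x A ≡ ∀x ¬A, De Morgan for ∧/∨):
  ((\forall p\, G(p,p)) \lor (\exists q\, \forall n\, (D(n,n) \land D(q,q)))) \land (\forall r\, \neg D(r,r)) \land (\exists k\, B(k))
Pull the quantifiers to the front (each side's bound variable is not free in the other side):
  \forall p\, \exists q\, \forall n\, \forall r\, \exists k\, ((G(p,p) \lor D(n,n) \land D(q,q)) \land \neg D(r,r) \land B(k))
The quantifier \forall q sits under an odd number of negations (counting the antecedent side of each →), so it flips to \exists q.

existential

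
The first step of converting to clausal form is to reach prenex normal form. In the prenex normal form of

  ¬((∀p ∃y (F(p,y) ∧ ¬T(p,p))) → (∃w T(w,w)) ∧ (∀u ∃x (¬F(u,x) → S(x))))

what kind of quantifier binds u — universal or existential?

Eliminate → and ↔ using ¬ and ∨.
  ¬(¬(∀p ∃y (F(p,y) ∧ ¬T(p,p))) ∨ (∃w T(w,w)) ∧ (∀u ∃x (¬¬F(u,x) ∨ S(x))))
Move each ¬ inward, flipping quantifiers it crosses:
  (∀p ∃y (F(p,y) ∧ ¬T(p,p))) ∧ ((∀w ¬T(w,w)) ∨ (∃u ∀x (¬F(u,x) ∧ ¬S(x))))
All bound variables are already distinct, so no renaming is needed.
Finally move all quantifiers to the prefix:
  ∀p ∃y ∀w ∃u ∀x (F(p,y) ∧ ¬T(p,p) ∧ (¬T(w,w) ∨ ¬F(u,x) ∧ ¬S(x)))
The quantifier ∀u sits under an odd number of negations (counting the antecedent side of each →), so it flips to ∃u.

existential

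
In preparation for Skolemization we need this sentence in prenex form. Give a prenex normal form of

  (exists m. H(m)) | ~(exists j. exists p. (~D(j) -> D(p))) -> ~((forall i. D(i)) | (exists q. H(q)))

forall m. exists j. exists p. exists i. forall q. (~H(m) & (D(j) | D(p)) | ~D(i) & ~H(q))

First replace A → B with ¬A ∨ B.
  ~((exists m. H(m)) | ~(exists j. exists p. (~~D(j) | D(p)))) | ~((forall i. D(i)) | (exists q. H(q)))
Move each ¬ inward, flipping quantifiers it crosses:
  (forall m. ~H(m)) & (exists j. exists p. (D(j) | D(p))) | (exists i. ~D(i)) & (forall q. ~H(q))
All bound variables are already distinct, so no renaming is needed.
Extract every quantifier outward, since the variables are now distinct and don't occur free across branches:
  forall m. exists j. exists p. exists i. forall q. (~H(m) & (D(j) | D(p)) | ~D(i) & ~H(q))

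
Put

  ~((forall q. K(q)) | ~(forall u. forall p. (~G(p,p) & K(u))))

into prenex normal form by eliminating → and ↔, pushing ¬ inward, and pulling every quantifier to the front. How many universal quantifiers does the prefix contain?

2

Push ¬ through the quantifiers and connectives to reach negation normal form:
  (exists q. ~K(q)) & (forall u. forall p. (~G(p,p) & K(u)))
Finally move all quantifiers to the prefix:
  exists q. forall u. forall p. (~K(q) & ~G(p,p) & K(u))
The prefix is exists q forall u forall p: 2 universal, 1 existential.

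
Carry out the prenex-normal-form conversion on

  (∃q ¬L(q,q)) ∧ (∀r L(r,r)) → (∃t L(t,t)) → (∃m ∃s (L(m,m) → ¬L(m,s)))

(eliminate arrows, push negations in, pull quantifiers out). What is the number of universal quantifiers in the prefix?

First replace A → B with ¬A ∨ B.
  ¬((∃q ¬L(q,q)) ∧ (∀r L(r,r))) ∨ ¬(∃t L(t,t)) ∨ (∃m ∃s (¬L(m,m) ∨ ¬L(m,s)))
Drive negations inward (¬∀x A ≡ ∃x ¬A, ¬∃x A ≡ ∀x ¬A, De Morgan for ∧/∨):
  (∀q L(q,q)) ∨ (∃r ¬L(r,r)) ∨ (∀t ¬L(t,t)) ∨ (∃m ∃s (¬L(m,m) ∨ ¬L(m,s)))
Finally move all quantifiers to the prefix:
  ∀q ∃r ∀t ∃m ∃s (L(q,q) ∨ ¬L(r,r) ∨ ¬L(t,t) ∨ ¬L(m,m) ∨ ¬L(m,s))
The prefix is ∀q ∃r ∀t ∃m ∃s: 2 universal, 3 existential.

2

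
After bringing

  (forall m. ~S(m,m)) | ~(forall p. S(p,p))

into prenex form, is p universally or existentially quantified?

Push ¬ through the quantifiers and connectives to reach negation normal form:
  (forall m. ~S(m,m)) | (exists p. ~S(p,p))
Pull the quantifiers to the front (each side's bound variable is not free in the other side):
  forall m. exists p. (~S(m,m) | ~S(p,p))
The quantifier forall p sits under an odd number of negations, so it flips to exists p.

existential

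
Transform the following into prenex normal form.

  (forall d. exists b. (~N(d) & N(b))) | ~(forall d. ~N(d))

Drive negations inward (¬∀x A ≡ ∃x ¬A, ¬∃x A ≡ ∀x ¬A, De Morgan for ∧/∨):
  (forall d. exists b. (~N(d) & N(b))) | (exists d. N(d))
Rename bound variables to avoid capture: d↦x1.
  (forall d. exists b. (~N(d) & N(b))) | (exists x1. N(x1))
Finally move all quantifiers to the prefix:
  forall d. exists b. exists x1. (~N(d) & N(b) | N(x1))

forall d. exists b. exists x1. (~N(d) & N(b) | N(x1))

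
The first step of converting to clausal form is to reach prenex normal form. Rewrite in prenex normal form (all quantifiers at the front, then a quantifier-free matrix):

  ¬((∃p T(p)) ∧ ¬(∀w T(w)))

Move each ¬ inward, flipping quantifiers it crosses:
  (∀p ¬T(p)) ∨ (∀w T(w))
All bound variables are already distinct, so no renaming is needed.
Finally move all quantifiers to the prefix:
  ∀p ∀w (¬T(p) ∨ T(w))

∀p ∀w (¬T(p) ∨ T(w))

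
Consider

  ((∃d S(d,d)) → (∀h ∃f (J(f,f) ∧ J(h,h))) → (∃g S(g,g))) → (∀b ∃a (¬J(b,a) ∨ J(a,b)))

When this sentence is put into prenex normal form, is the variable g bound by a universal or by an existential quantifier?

Rewrite implications/biconditionals: A → B as ¬A ∨ B.
  ¬(¬(∃d S(d,d)) ∨ ¬(∀h ∃f (J(f,f) ∧ J(h,h))) ∨ (∃g S(g,g))) ∨ (∀b ∃a (¬J(b,a) ∨ J(a,b)))
Move each ¬ inward, flipping quantifiers it crosses:
  (∃d S(d,d)) ∧ (∀h ∃f (J(f,f) ∧ J(h,h))) ∧ (∀g ¬S(g,g)) ∨ (∀b ∃a (¬J(b,a) ∨ J(a,b)))
Extract every quantifier outward, since the variables are now distinct and don't occur free across branches:
  ∃d ∀h ∃f ∀g ∀b ∃a (S(d,d) ∧ J(f,f) ∧ J(h,h) ∧ ¬S(g,g) ∨ ¬J(b,a) ∨ J(a,b))
The quantifier ∃g sits under an odd number of negations (counting the antecedent side of each →), so it flips to ∀g.

universal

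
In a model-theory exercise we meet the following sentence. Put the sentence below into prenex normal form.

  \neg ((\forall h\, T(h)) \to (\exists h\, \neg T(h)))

\forall h\, \forall u\, (T(h) \land T(u))

First replace A → B with ¬A ∨ B.
  \neg (\neg (\forall h\, T(h)) \lor (\exists h\, \neg T(h)))
Move each ¬ inward, flipping quantifiers it crosses:
  (\forall h\, T(h)) \land (\forall h\, T(h))
Standardize variables apart so no two quantifiers bind the same name: h↦u.
  (\forall h\, T(h)) \land (\forall u\, T(u))
Pull the quantifiers to the front (each side's bound variable is not free in the other side):
  \forall h\, \forall u\, (T(h) \land T(u))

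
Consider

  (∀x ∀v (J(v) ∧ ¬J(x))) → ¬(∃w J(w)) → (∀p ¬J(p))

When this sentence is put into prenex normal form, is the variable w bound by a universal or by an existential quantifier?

Rewrite implications/biconditionals: A → B as ¬A ∨ B.
  ¬(∀x ∀v (J(v) ∧ ¬J(x))) ∨ ¬¬(∃w J(w)) ∨ (∀p ¬J(p))
Move each ¬ inward, flipping quantifiers it crosses:
  (∃x ∃v (¬J(v) ∨ J(x))) ∨ (∃w J(w)) ∨ (∀p ¬J(p))
All bound variables are already distinct, so no renaming is needed.
Extract every quantifier outward, since the variables are now distinct and don't occur free across branches:
  ∃x ∃v ∃w ∀p (¬J(v) ∨ J(x) ∨ J(w) ∨ ¬J(p))
The quantifier ∃w sits under an even number of negations (counting the antecedent side of each →), so it remains existential.

existential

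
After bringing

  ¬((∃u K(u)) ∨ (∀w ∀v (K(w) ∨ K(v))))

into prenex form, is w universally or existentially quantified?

existential

Push ¬ through the quantifiers and connectives to reach negation normal form:
  (∀u ¬K(u)) ∧ (∃w ∃v (¬K(w) ∧ ¬K(v)))
Finally move all quantifiers to the prefix:
  ∀u ∃w ∃v (¬K(u) ∧ ¬K(w) ∧ ¬K(v))
The quantifier ∀w sits under an odd number of negations, so it flips to ∃w.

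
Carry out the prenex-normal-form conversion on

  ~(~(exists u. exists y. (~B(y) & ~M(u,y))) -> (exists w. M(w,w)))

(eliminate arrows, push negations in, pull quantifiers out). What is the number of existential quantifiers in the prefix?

0

Rewrite implications/biconditionals: A → B as ¬A ∨ B.
  ~(~~(exists u. exists y. (~B(y) & ~M(u,y))) | (exists w. M(w,w)))
Drive negations inward (¬∀x A ≡ ∃x ¬A, ¬∃x A ≡ ∀x ¬A, De Morgan for ∧/∨):
  (forall u. forall y. (B(y) | M(u,y))) & (forall w. ~M(w,w))
All bound variables are already distinct, so no renaming is needed.
Extract every quantifier outward, since the variables are now distinct and don't occur free across branches:
  forall u. forall y. forall w. ((B(y) | M(u,y)) & ~M(w,w))
The prefix is forall u forall y forall w: 3 universal, 0 existential.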